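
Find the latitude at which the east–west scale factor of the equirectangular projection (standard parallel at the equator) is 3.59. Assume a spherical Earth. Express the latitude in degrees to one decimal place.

Plate carrée: h = 1, k = sec φ along parallels.
sec φ = 3.59  ⇒  cos φ = 0.2786  ⇒  φ ≈ 73.8°.

73.8°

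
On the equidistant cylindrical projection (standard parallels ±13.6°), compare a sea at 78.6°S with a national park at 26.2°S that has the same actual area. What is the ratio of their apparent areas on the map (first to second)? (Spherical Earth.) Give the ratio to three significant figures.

With standard parallel φ₀ = 13.6°, the equirectangular projection gives x = Rλ cos φ₀, y = Rφ, so h = 1 and k = cos 13.6° / cos φ.
Areal scale at 78.6°: h·k = 1.000 × 4.917 = 4.917.
Areal scale at 26.2°: h·k = 1.000 × 1.083 = 1.083.
Ratio = 4.917/1.083 ≈ 4.54.

4.54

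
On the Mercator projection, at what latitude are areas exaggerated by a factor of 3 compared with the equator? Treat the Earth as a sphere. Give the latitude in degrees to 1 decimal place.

54.7°

Mercator areal scale is sec²φ.
sec²φ = 3  ⇒  cos²φ = 0.3333  ⇒  cos φ = 0.5774.
φ = arccos(0.5774) ≈ 54.7°.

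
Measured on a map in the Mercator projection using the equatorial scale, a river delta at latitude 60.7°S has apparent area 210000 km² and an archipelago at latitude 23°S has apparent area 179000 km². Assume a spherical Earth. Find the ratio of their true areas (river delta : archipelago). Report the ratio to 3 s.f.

On Mercator the areal scale is sec²φ, so true area = apparent × cos²φ.
True area of river delta: 210000 × cos²(60.7°) = 210000 × 0.2395 = 50290 km².
True area of archipelago: 179000 × cos²(23°) = 179000 × 0.8473 = 151700 km².
Ratio = 50290 / 151700 ≈ 0.332.

0.332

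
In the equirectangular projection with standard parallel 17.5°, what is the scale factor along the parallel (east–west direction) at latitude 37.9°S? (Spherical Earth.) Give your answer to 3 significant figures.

In the equirectangular projection with standard parallel φ₀ = 17.5° (x = Rλ cos φ₀, y = Rφ), meridians are true-scale (h = 1) and the parallel scale is k = cos φ₀ / cos φ.
k = cos 17.5° / cos 37.9° = 0.9537/0.7891 = 1.209.

1.21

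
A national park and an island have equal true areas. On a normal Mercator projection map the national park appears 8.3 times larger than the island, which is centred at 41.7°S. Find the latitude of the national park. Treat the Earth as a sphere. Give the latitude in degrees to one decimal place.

Mercator areal scale is sec²φ, so apparent-area ratio = sec²φ₁ / sec²φ₂ = cos²φ₂ / cos²φ₁.
cos²φ₂ / cos²φ₁ = 8.3  ⇒  cos φ₁ = cos 41.7° / √8.3 = 0.7466/2.881 = 0.2592.
φ₁ = arccos(0.2592) ≈ 75.0°.

75.0°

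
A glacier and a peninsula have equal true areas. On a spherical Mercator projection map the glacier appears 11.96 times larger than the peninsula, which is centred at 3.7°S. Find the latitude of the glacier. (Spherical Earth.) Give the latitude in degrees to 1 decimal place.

73.2°

Mercator areal scale is sec²φ, so apparent-area ratio = sec²φ₁ / sec²φ₂ = cos²φ₂ / cos²φ₁.
cos²φ₂ / cos²φ₁ = 11.96  ⇒  cos φ₁ = cos 3.7° / √11.96 = 0.9979/3.458 = 0.2886.
φ₁ = arccos(0.2886) ≈ 73.2°.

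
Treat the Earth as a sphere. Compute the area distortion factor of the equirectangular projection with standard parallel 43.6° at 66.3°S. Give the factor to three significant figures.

The equidistant cylindrical projection with φ₀ = 43.6° has h = 1 (meridians true) and k = cos φ₀ / cos φ along parallels.
Areal scale = h·k = 1 × cos φ₀ / cos φ; at 66.3°, h = 1.000, k = 1.802, so h·k = 1.802.

1.80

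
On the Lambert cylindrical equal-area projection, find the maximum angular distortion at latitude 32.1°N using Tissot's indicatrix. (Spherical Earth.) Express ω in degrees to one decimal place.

18.9°

The Lambert cylindrical equal-area projection is the cylindrical equal-area projection with its standard parallel at the equator (φ₀ = 0). Cylindrical equal-area (φ₀ = 0°): h = cos φ / cos 0° along meridians, k = cos 0° / cos φ along parallels; h·k = 1.
At 32.1°: h = 0.8471, k = 1.180; principal scales a = 1.180, b = 0.8471.
sin(ω/2) = (a − b)/(a + b) = 0.3333/2.028 = 0.1644, so ω = 2 arcsin(0.1644) ≈ 18.9°.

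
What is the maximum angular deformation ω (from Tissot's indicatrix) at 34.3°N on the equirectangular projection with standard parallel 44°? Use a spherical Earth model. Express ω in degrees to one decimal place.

With standard parallel φ₀ = 44°, the equirectangular projection gives x = Rλ cos φ₀, y = Rφ, so h = 1 and k = cos 44° / cos φ.
At 34.3°: h = 1.000, k = 0.8708; principal scales a = 1.000, b = 0.8708.
sin(ω/2) = (a − b)/(a + b) = 0.1292/1.871 = 0.06908, so ω = 2 arcsin(0.06908) ≈ 7.9°.

7.9°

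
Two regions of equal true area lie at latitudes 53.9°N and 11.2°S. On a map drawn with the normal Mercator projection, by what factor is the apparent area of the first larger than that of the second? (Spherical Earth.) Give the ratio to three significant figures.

On Mercator, area is exaggerated by sec²φ = 1/cos²φ.
At 53.9°: sec²(53.9°) = 1/0.5892² = 2.881.
At 11.2°: sec²(11.2°) = 1/0.9810² = 1.039.
Ratio = 2.881/1.039 = cos²(11.2°)/cos²(53.9°) ≈ 2.77.

2.77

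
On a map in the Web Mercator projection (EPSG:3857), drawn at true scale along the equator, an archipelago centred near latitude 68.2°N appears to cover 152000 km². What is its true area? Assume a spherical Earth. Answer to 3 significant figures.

21000 km²

For Mercator, h = k = sec φ (a conformal cylindrical projection has a single point scale, 1/cos φ).
Areal scale = k² = sec²φ = 1/cos²(68.2°) = 1/0.3714² = 7.251.
True area = apparent / (areal scale) = 152000 / 7.251 ≈ 21000 km².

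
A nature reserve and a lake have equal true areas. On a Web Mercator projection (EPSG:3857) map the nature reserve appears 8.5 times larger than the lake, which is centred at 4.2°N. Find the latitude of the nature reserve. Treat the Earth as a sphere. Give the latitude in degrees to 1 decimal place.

70.0°

Mercator areal scale is sec²φ, so apparent-area ratio = sec²φ₁ / sec²φ₂ = cos²φ₂ / cos²φ₁.
cos²φ₂ / cos²φ₁ = 8.5  ⇒  cos φ₁ = cos 4.2° / √8.5 = 0.9973/2.915 = 0.3421.
φ₁ = arccos(0.3421) ≈ 70.0°.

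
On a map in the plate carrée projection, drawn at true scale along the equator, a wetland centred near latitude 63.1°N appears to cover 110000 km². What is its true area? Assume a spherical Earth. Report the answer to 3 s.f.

49800 km²

Plate carrée maps x = Rλ, y = Rφ. The meridian scale is h = 1 and the parallel scale is k = 1/cos φ = sec φ.
Areal scale = h·k = 1 × sec φ; at 63.1°, h = 1.000, k = 2.210, so h·k = 2.210.
True area = apparent / (areal scale) = 110000 / 2.210 ≈ 49800 km².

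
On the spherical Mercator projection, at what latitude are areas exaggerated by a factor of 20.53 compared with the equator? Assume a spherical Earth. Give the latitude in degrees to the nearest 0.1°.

77.2°

Mercator areal scale is sec²φ.
sec²φ = 20.53  ⇒  cos²φ = 0.04871  ⇒  cos φ = 0.2207.
φ = arccos(0.2207) ≈ 77.2°.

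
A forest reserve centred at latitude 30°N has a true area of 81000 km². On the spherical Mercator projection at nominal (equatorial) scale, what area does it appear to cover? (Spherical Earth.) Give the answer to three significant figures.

108000 km²

For Mercator, h = k = sec φ (a conformal cylindrical projection has a single point scale, 1/cos φ).
Areal scale = k² = sec²φ = 1/cos²(30°) = 1/0.8660² = 1.333.
Apparent area = 81000 × 1.333 ≈ 108000 km².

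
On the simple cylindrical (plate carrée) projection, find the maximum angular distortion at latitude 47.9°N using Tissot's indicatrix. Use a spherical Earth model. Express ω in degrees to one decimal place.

For the equirectangular projection with φ₀ = 0 (plate carrée), h = 1 along meridians and k = sec φ along parallels.
At 47.9°: h = 1.000, k = 1.492; principal scales a = 1.492, b = 1.000.
sin(ω/2) = (a − b)/(a + b) = 0.4916/2.492 = 0.1973, so ω = 2 arcsin(0.1973) ≈ 22.8°.

22.8°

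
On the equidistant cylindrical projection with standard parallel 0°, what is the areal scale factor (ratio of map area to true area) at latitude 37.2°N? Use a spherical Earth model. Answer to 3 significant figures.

1.26

In the plate carrée (x = Rλ, y = Rφ), meridians are true-scale (h = 1) and parallels are stretched by k = sec φ.
Areal scale = h·k = 1 × sec φ; at 37.2°, h = 1.000, k = 1.255, so h·k = 1.255.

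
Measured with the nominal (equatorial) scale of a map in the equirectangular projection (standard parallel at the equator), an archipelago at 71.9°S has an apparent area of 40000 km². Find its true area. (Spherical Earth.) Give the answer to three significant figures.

Plate carrée maps x = Rλ, y = Rφ. The meridian scale is h = 1 and the parallel scale is k = 1/cos φ = sec φ.
Areal scale = h·k = 1 × sec φ; at 71.9°, h = 1.000, k = 3.219, so h·k = 3.219.
True area = apparent / (areal scale) = 40000 / 3.219 ≈ 12400 km².

12400 km²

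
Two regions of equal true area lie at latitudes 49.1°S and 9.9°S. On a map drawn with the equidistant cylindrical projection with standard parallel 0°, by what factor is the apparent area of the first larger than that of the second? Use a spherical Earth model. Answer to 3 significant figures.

1.50

Plate carrée maps x = Rλ, y = Rφ. The meridian scale is h = 1 and the parallel scale is k = 1/cos φ = sec φ.
Areal scale at 49.1°: h·k = 1.000 × 1.527 = 1.527.
Areal scale at 9.9°: h·k = 1.000 × 1.015 = 1.015.
Ratio = 1.527/1.015 ≈ 1.50.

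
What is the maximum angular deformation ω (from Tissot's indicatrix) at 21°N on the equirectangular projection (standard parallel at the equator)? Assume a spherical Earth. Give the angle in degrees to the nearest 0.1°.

In the plate carrée (x = Rλ, y = Rφ), meridians are true-scale (h = 1) and parallels are stretched by k = sec φ.
At 21°: h = 1.000, k = 1.071; principal scales a = 1.071, b = 1.000.
sin(ω/2) = (a − b)/(a + b) = 0.07114/2.071 = 0.03435, so ω = 2 arcsin(0.03435) ≈ 3.9°.

3.9°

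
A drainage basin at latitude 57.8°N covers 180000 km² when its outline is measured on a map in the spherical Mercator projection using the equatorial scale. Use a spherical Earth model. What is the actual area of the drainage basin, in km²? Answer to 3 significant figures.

51100 km²

For Mercator, h = k = sec φ (a conformal cylindrical projection has a single point scale, 1/cos φ).
Areal scale = k² = sec²φ = 1/cos²(57.8°) = 1/0.5329² = 3.522.
True area = apparent / (areal scale) = 180000 / 3.522 ≈ 51100 km².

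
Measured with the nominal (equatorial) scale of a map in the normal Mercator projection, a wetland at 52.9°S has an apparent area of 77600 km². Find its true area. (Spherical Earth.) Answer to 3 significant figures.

28200 km²

The Mercator projection is conformal; its linear scale factor is the same in every direction and equals sec φ = 1/cos φ.
Areal scale = k² = sec²φ = 1/cos²(52.9°) = 1/0.6032² = 2.748.
True area = apparent / (areal scale) = 77600 / 2.748 ≈ 28200 km².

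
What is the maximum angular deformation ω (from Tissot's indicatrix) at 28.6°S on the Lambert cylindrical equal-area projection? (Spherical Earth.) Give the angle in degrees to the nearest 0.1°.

The Lambert cylindrical equal-area projection is the cylindrical equal-area projection with its standard parallel at the equator (φ₀ = 0). A cylindrical equal-area projection with standard parallel φ₀ has meridian scale h = cos φ / cos φ₀ and parallel scale k = cos φ₀ / cos φ (so areas are preserved, h·k = 1).
At 28.6°: h = 0.8780, k = 1.139; principal scales a = 1.139, b = 0.8780.
sin(ω/2) = (a − b)/(a + b) = 0.2610/2.017 = 0.1294, so ω = 2 arcsin(0.1294) ≈ 14.9°.

14.9°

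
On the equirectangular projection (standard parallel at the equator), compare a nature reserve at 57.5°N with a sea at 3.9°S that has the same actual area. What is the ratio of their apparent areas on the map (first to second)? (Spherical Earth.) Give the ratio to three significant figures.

1.86

For the equirectangular projection with φ₀ = 0 (plate carrée), h = 1 along meridians and k = sec φ along parallels.
Areal scale at 57.5°: h·k = 1.000 × 1.861 = 1.861.
Areal scale at 3.9°: h·k = 1.000 × 1.002 = 1.002.
Ratio = 1.861/1.002 ≈ 1.86.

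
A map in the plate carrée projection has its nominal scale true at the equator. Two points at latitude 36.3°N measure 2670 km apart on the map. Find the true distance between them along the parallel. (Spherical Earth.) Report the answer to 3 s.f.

2150 km

For the equirectangular projection with φ₀ = 0 (plate carrée), h = 1 along meridians and k = sec φ along parallels.
Along the parallel at 36.3°, map distances are exaggerated by k = sec 36.3° = 1.241.
True distance = 2670 / 1.241 = 2670 × cos 36.3° ≈ 2150 km.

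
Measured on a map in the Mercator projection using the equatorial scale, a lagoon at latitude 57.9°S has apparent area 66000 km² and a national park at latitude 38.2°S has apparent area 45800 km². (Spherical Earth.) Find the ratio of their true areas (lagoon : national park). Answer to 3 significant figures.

0.659

Since Mercator area scale is 1/cos²φ, the true area equals the apparent area multiplied by cos²φ.
True area of lagoon: 66000 × cos²(57.9°) = 66000 × 0.2824 = 18640 km².
True area of national park: 45800 × cos²(38.2°) = 45800 × 0.6176 = 28280 km².
Ratio = 18640 / 28280 ≈ 0.659.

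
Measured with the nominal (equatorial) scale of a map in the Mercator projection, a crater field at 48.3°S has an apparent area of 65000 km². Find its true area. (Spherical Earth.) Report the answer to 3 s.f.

For Mercator, h = k = sec φ (a conformal cylindrical projection has a single point scale, 1/cos φ).
Areal scale = k² = sec²φ = 1/cos²(48.3°) = 1/0.6652² = 2.260.
True area = apparent / (areal scale) = 65000 / 2.260 ≈ 28800 km².

28800 km²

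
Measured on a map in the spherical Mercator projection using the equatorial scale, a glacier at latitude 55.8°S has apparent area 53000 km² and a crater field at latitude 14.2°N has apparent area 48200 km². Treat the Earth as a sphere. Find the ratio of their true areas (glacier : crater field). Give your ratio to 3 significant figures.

Mercator's areal exaggeration is sec²φ; hence true area = (apparent area) · cos²φ.
True area of glacier: 53000 × cos²(55.8°) = 53000 × 0.3159 = 16740 km².
True area of crater field: 48200 × cos²(14.2°) = 48200 × 0.9398 = 45300 km².
Ratio = 16740 / 45300 ≈ 0.370.

0.370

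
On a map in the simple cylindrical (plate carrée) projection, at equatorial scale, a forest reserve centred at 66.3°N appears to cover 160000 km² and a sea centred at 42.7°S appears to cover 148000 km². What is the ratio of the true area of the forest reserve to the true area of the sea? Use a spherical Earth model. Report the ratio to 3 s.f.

On the plate carrée, areal scale = h·k = 1 × sec φ, so true area = apparent × cos φ.
True area of forest reserve: 160000 × cos(66.3°) = 160000 × 0.4019 = 64310 km².
True area of sea: 148000 × cos(42.7°) = 148000 × 0.7349 = 108800 km².
Ratio = 64310 / 108800 ≈ 0.591.

0.591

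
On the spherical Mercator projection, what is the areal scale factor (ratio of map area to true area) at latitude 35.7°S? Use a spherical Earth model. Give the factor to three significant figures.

The Mercator projection is conformal; its linear scale factor is the same in every direction and equals sec φ = 1/cos φ.
Areal scale = k² = sec²φ = 1/cos²(35.7°) = 1/0.8121² = 1.516.

1.52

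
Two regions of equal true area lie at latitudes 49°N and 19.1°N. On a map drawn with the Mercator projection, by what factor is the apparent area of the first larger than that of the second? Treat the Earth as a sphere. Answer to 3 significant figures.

2.07

Mercator areal scale is sec²φ.
At 49°: sec²(49°) = 1/0.6561² = 2.323.
At 19.1°: sec²(19.1°) = 1/0.9449² = 1.120.
Ratio = 2.323/1.120 = cos²(19.1°)/cos²(49°) ≈ 2.07.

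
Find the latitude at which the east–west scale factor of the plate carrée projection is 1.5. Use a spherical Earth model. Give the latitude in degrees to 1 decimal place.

Plate carrée: h = 1, k = sec φ along parallels.
sec φ = 1.5  ⇒  cos φ = 0.6667  ⇒  φ ≈ 48.2°.

48.2°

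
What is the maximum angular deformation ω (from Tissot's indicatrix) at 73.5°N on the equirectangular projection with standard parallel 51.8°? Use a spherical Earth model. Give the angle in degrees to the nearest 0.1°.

In the equirectangular projection with standard parallel φ₀ = 51.8° (x = Rλ cos φ₀, y = Rφ), meridians are true-scale (h = 1) and the parallel scale is k = cos φ₀ / cos φ.
At 73.5°: h = 1.000, k = 2.177; principal scales a = 2.177, b = 1.000.
sin(ω/2) = (a − b)/(a + b) = 1.177/3.177 = 0.3705, so ω = 2 arcsin(0.3705) ≈ 43.5°.

43.5°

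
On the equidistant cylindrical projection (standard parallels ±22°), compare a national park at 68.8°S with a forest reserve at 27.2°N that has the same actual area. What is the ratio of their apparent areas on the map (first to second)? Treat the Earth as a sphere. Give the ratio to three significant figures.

In the equirectangular projection with standard parallel φ₀ = 22° (x = Rλ cos φ₀, y = Rφ), meridians are true-scale (h = 1) and the parallel scale is k = cos φ₀ / cos φ.
Areal scale at 68.8°: h·k = 1.000 × 2.564 = 2.564.
Areal scale at 27.2°: h·k = 1.000 × 1.042 = 1.042.
Ratio = 2.564/1.042 ≈ 2.46.

2.46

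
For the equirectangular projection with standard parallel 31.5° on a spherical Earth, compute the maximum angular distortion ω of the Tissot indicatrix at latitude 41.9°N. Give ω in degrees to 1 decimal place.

7.8°

In the equirectangular projection with standard parallel φ₀ = 31.5° (x = Rλ cos φ₀, y = Rφ), meridians are true-scale (h = 1) and the parallel scale is k = cos φ₀ / cos φ.
At 41.9°: h = 1.000, k = 1.146; principal scales a = 1.146, b = 1.000.
sin(ω/2) = (a − b)/(a + b) = 0.1455/2.146 = 0.06783, so ω = 2 arcsin(0.06783) ≈ 7.8°.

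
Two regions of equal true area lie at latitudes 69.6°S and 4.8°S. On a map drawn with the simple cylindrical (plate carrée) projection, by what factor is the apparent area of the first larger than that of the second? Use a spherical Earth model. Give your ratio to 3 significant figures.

2.86

In the plate carrée (x = Rλ, y = Rφ), meridians are true-scale (h = 1) and parallels are stretched by k = sec φ.
Areal scale at 69.6°: h·k = 1.000 × 2.869 = 2.869.
Areal scale at 4.8°: h·k = 1.000 × 1.004 = 1.004.
Ratio = 2.869/1.004 ≈ 2.86.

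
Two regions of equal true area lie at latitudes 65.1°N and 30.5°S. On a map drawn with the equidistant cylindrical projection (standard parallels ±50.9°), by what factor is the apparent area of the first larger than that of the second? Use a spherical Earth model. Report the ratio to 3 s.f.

In the equirectangular projection with standard parallel φ₀ = 50.9° (x = Rλ cos φ₀, y = Rφ), meridians are true-scale (h = 1) and the parallel scale is k = cos φ₀ / cos φ.
Areal scale at 65.1°: h·k = 1.000 × 1.498 = 1.498.
Areal scale at 30.5°: h·k = 1.000 × 0.7320 = 0.7320.
Ratio = 1.498/0.7320 ≈ 2.05.

2.05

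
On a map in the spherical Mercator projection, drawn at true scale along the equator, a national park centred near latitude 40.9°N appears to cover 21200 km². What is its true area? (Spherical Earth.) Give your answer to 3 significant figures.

12100 km²

Mercator is conformal, so the point scale is isotropic: h = k = sec φ = 1/cos φ.
Areal scale = k² = sec²φ = 1/cos²(40.9°) = 1/0.7559² = 1.750.
True area = apparent / (areal scale) = 21200 / 1.750 ≈ 12100 km².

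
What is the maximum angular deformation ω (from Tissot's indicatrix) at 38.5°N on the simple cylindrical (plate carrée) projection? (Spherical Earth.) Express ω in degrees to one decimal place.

Plate carrée maps x = Rλ, y = Rφ. The meridian scale is h = 1 and the parallel scale is k = 1/cos φ = sec φ.
At 38.5°: h = 1.000, k = 1.278; principal scales a = 1.278, b = 1.000.
sin(ω/2) = (a − b)/(a + b) = 0.2778/2.278 = 0.1220, so ω = 2 arcsin(0.1220) ≈ 14.0°.

14.0°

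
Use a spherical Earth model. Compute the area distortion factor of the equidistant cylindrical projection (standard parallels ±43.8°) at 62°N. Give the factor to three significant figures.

With standard parallel φ₀ = 43.8°, the equirectangular projection gives x = Rλ cos φ₀, y = Rφ, so h = 1 and k = cos 43.8° / cos φ.
Areal scale = h·k = 1 × cos φ₀ / cos φ; at 62°, h = 1.000, k = 1.537, so h·k = 1.537.

1.54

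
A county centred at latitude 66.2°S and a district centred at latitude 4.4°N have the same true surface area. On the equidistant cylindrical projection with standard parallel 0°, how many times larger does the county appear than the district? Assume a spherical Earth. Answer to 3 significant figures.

2.47

Plate carrée maps x = Rλ, y = Rφ. The meridian scale is h = 1 and the parallel scale is k = 1/cos φ = sec φ.
Areal scale at 66.2°: h·k = 1.000 × 2.478 = 2.478.
Areal scale at 4.4°: h·k = 1.000 × 1.003 = 1.003.
Ratio = 2.478/1.003 ≈ 2.47.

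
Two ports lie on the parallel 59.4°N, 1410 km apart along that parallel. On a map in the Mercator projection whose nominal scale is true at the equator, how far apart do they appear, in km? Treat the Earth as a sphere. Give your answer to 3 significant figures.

2770 km

For Mercator, h = k = sec φ (a conformal cylindrical projection has a single point scale, 1/cos φ).
Along the parallel, k = sec 59.4° = 1/0.5090 = 1.964.
Map distance = 1410 × 1.964 ≈ 2770 km.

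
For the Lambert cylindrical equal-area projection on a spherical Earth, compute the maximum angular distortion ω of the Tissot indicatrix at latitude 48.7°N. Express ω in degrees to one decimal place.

46.3°

The Lambert cylindrical equal-area projection is the cylindrical equal-area projection with its standard parallel at the equator (φ₀ = 0). Cylindrical equal-area (φ₀ = 0°): h = cos φ / cos 0° along meridians, k = cos 0° / cos φ along parallels; h·k = 1.
At 48.7°: h = 0.6600, k = 1.515; principal scales a = 1.515, b = 0.6600.
sin(ω/2) = (a − b)/(a + b) = 0.8551/2.175 = 0.3931, so ω = 2 arcsin(0.3931) ≈ 46.3°.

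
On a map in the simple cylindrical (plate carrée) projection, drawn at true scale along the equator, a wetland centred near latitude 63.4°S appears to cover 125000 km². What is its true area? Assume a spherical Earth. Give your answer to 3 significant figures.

56000 km²

For the equirectangular projection with φ₀ = 0 (plate carrée), h = 1 along meridians and k = sec φ along parallels.
Areal scale = h·k = 1 × sec φ; at 63.4°, h = 1.000, k = 2.233, so h·k = 2.233.
True area = apparent / (areal scale) = 125000 / 2.233 ≈ 56000 km².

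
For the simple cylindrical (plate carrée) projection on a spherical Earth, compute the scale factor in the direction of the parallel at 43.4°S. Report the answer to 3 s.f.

1.38

Plate carrée maps x = Rλ, y = Rφ. The meridian scale is h = 1 and the parallel scale is k = 1/cos φ = sec φ.
k = 1/cos 43.4° = 1/0.7266 = 1.376.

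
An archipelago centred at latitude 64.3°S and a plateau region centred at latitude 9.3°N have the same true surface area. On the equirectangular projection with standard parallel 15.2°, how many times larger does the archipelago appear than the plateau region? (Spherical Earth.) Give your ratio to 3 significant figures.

2.28

With standard parallel φ₀ = 15.2°, the equirectangular projection gives x = Rλ cos φ₀, y = Rφ, so h = 1 and k = cos 15.2° / cos φ.
Areal scale at 64.3°: h·k = 1.000 × 2.225 = 2.225.
Areal scale at 9.3°: h·k = 1.000 × 0.9779 = 0.9779.
Ratio = 2.225/0.9779 ≈ 2.28.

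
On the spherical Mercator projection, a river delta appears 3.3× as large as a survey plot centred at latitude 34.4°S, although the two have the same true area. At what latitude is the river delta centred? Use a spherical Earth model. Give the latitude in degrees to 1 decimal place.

On Mercator, (apparent₁)/(apparent₂) = sec²φ₁ / sec²φ₂ when true areas are equal.
cos²φ₂ / cos²φ₁ = 3.3  ⇒  cos φ₁ = cos 34.4° / √3.3 = 0.8251/1.817 = 0.4542.
φ₁ = arccos(0.4542) ≈ 63.0°.

63.0°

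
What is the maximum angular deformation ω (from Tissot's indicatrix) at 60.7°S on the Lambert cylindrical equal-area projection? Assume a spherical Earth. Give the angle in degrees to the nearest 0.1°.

The Lambert cylindrical equal-area projection is the cylindrical equal-area projection with its standard parallel at the equator (φ₀ = 0). A cylindrical equal-area projection with standard parallel φ₀ has meridian scale h = cos φ / cos φ₀ and parallel scale k = cos φ₀ / cos φ (so areas are preserved, h·k = 1).
At 60.7°: h = 0.4894, k = 2.043; principal scales a = 2.043, b = 0.4894.
sin(ω/2) = (a − b)/(a + b) = 1.554/2.533 = 0.6136, so ω = 2 arcsin(0.6136) ≈ 75.7°.

75.7°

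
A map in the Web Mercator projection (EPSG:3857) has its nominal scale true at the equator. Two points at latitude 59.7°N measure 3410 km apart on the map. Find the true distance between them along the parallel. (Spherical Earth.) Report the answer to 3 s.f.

The Mercator projection is conformal; its linear scale factor is the same in every direction and equals sec φ = 1/cos φ.
Along the parallel at 59.7°, map distances are exaggerated by k = sec 59.7° = 1.982.
True distance = 3410 / 1.982 = 3410 × cos 59.7° ≈ 1720 km.

1720 km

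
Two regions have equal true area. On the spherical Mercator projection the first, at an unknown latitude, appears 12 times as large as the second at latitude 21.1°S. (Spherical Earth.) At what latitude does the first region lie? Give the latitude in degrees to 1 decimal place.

74.4°

On Mercator, (apparent₁)/(apparent₂) = sec²φ₁ / sec²φ₂ when true areas are equal.
cos²φ₂ / cos²φ₁ = 12  ⇒  cos φ₁ = cos 21.1° / √12 = 0.9330/3.464 = 0.2693.
φ₁ = arccos(0.2693) ≈ 74.4°.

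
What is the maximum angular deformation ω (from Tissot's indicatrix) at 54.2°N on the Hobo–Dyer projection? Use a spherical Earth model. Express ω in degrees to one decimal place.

The Hobo–Dyer projection is cylindrical equal-area with φ₀ = 37.5°. Cylindrical equal-area (φ₀ = 37.5°): h = cos φ / cos 37.5° along meridians, k = cos 37.5° / cos φ along parallels; h·k = 1.
At 54.2°: h = 0.7373, k = 1.356; principal scales a = 1.356, b = 0.7373.
sin(ω/2) = (a − b)/(a + b) = 0.6189/2.094 = 0.2956, so ω = 2 arcsin(0.2956) ≈ 34.4°.

34.4°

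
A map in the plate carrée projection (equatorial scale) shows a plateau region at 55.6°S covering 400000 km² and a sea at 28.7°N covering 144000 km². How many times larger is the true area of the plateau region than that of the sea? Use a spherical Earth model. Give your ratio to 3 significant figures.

On the plate carrée, areal scale = h·k = 1 × sec φ, so true area = apparent × cos φ.
True area of plateau region: 400000 × cos(55.6°) = 400000 × 0.5650 = 226000 km².
True area of sea: 144000 × cos(28.7°) = 144000 × 0.8771 = 126300 km².
Ratio = 226000 / 126300 ≈ 1.79.

1.79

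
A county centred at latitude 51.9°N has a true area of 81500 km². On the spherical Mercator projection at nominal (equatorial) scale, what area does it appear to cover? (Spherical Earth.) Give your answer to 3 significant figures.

Mercator is conformal, so the point scale is isotropic: h = k = sec φ = 1/cos φ.
Areal scale = k² = sec²φ = 1/cos²(51.9°) = 1/0.6170² = 2.627.
Apparent area = 81500 × 2.627 ≈ 214000 km².

214000 km²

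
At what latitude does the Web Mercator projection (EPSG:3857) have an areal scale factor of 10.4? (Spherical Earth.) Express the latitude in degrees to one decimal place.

Mercator areal scale is sec²φ.
sec²φ = 10.4  ⇒  cos²φ = 0.09615  ⇒  cos φ = 0.3101.
φ = arccos(0.3101) ≈ 71.9°.

71.9°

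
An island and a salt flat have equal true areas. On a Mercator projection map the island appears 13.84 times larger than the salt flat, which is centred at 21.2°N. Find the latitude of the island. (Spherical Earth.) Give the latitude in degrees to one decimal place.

On Mercator, (apparent₁)/(apparent₂) = sec²φ₁ / sec²φ₂ when true areas are equal.
cos²φ₂ / cos²φ₁ = 13.84  ⇒  cos φ₁ = cos 21.2° / √13.84 = 0.9323/3.720 = 0.2506.
φ₁ = arccos(0.2506) ≈ 75.5°.

75.5°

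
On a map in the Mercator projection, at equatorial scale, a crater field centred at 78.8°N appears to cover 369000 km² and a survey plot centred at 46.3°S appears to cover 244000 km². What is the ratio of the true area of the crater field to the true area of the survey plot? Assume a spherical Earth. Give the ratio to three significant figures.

0.120

On Mercator the areal scale is sec²φ, so true area = apparent × cos²φ.
True area of crater field: 369000 × cos²(78.8°) = 369000 × 0.03773 = 13920 km².
True area of survey plot: 244000 × cos²(46.3°) = 244000 × 0.4773 = 116500 km².
Ratio = 13920 / 116500 ≈ 0.120.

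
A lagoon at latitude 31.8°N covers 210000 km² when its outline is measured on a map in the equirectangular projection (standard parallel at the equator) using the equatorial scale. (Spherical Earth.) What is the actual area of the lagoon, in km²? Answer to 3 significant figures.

178000 km²

In the plate carrée (x = Rλ, y = Rφ), meridians are true-scale (h = 1) and parallels are stretched by k = sec φ.
Areal scale = h·k = 1 × sec φ; at 31.8°, h = 1.000, k = 1.177, so h·k = 1.177.
True area = apparent / (areal scale) = 210000 / 1.177 ≈ 178000 km².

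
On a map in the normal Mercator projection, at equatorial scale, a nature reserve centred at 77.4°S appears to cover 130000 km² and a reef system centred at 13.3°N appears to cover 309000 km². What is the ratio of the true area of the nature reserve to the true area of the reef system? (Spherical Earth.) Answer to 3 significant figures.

On Mercator the areal scale is sec²φ, so true area = apparent × cos²φ.
True area of nature reserve: 130000 × cos²(77.4°) = 130000 × 0.04759 = 6186 km².
True area of reef system: 309000 × cos²(13.3°) = 309000 × 0.9471 = 292600 km².
Ratio = 6186 / 292600 ≈ 0.0211.

0.0211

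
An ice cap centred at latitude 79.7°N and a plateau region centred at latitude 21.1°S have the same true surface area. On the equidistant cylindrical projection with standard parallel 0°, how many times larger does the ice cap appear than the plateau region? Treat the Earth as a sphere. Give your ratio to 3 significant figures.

Plate carrée maps x = Rλ, y = Rφ. The meridian scale is h = 1 and the parallel scale is k = 1/cos φ = sec φ.
Areal scale at 79.7°: h·k = 1.000 × 5.593 = 5.593.
Areal scale at 21.1°: h·k = 1.000 × 1.072 = 1.072.
Ratio = 5.593/1.072 ≈ 5.22.

5.22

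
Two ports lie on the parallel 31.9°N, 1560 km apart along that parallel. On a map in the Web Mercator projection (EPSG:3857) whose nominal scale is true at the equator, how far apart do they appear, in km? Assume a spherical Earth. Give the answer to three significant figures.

1840 km

For Mercator, h = k = sec φ (a conformal cylindrical projection has a single point scale, 1/cos φ).
Along the parallel, k = sec 31.9° = 1/0.8490 = 1.178.
Map distance = 1560 × 1.178 ≈ 1840 km.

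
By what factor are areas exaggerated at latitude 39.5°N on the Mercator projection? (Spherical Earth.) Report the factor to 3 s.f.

The Mercator projection is conformal; its linear scale factor is the same in every direction and equals sec φ = 1/cos φ.
Areal scale = k² = sec²φ = 1/cos²(39.5°) = 1/0.7716² = 1.680.

1.68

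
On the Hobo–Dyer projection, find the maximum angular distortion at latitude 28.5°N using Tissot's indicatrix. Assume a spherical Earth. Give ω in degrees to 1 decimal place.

11.7°

The Hobo–Dyer projection is cylindrical equal-area with φ₀ = 37.5°. A cylindrical equal-area projection with standard parallel φ₀ has meridian scale h = cos φ / cos φ₀ and parallel scale k = cos φ₀ / cos φ (so areas are preserved, h·k = 1).
At 28.5°: h = 1.108, k = 0.9028; principal scales a = 1.108, b = 0.9028.
sin(ω/2) = (a − b)/(a + b) = 0.2050/2.010 = 0.1020, so ω = 2 arcsin(0.1020) ≈ 11.7°.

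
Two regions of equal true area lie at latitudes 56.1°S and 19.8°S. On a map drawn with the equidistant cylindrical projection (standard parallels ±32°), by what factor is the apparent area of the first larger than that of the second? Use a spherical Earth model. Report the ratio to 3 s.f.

1.69

With standard parallel φ₀ = 32°, the equirectangular projection gives x = Rλ cos φ₀, y = Rφ, so h = 1 and k = cos 32° / cos φ.
Areal scale at 56.1°: h·k = 1.000 × 1.520 = 1.520.
Areal scale at 19.8°: h·k = 1.000 × 0.9013 = 0.9013.
Ratio = 1.520/0.9013 ≈ 1.69.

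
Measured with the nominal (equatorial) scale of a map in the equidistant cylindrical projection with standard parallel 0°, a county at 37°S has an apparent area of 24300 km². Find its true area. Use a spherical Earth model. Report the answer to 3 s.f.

19400 km²

For the equirectangular projection with φ₀ = 0 (plate carrée), h = 1 along meridians and k = sec φ along parallels.
Areal scale = h·k = 1 × sec φ; at 37°, h = 1.000, k = 1.252, so h·k = 1.252.
True area = apparent / (areal scale) = 24300 / 1.252 ≈ 19400 km².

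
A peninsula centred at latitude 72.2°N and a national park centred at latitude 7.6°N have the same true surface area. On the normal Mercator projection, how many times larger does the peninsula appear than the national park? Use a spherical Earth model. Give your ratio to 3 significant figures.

10.5

Mercator is conformal with k = sec φ, so areal scale = k² = sec²φ.
At 72.2°: sec²(72.2°) = 1/0.3057² = 10.70.
At 7.6°: sec²(7.6°) = 1/0.9912² = 1.018.
Ratio = 10.70/1.018 = cos²(7.6°)/cos²(72.2°) ≈ 10.5.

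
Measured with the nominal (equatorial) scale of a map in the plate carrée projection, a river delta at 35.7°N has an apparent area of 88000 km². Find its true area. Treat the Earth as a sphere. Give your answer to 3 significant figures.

Plate carrée maps x = Rλ, y = Rφ. The meridian scale is h = 1 and the parallel scale is k = 1/cos φ = sec φ.
Areal scale = h·k = 1 × sec φ; at 35.7°, h = 1.000, k = 1.231, so h·k = 1.231.
True area = apparent / (areal scale) = 88000 / 1.231 ≈ 71500 km².

71500 km²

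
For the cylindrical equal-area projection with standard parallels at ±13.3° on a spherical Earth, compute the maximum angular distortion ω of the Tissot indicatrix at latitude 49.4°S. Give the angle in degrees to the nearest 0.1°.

44.9°

A cylindrical equal-area projection with standard parallel φ₀ has meridian scale h = cos φ / cos φ₀ and parallel scale k = cos φ₀ / cos φ (so areas are preserved, h·k = 1).
At 49.4°: h = 0.6687, k = 1.495; principal scales a = 1.495, b = 0.6687.
sin(ω/2) = (a − b)/(a + b) = 0.8267/2.164 = 0.3820, so ω = 2 arcsin(0.3820) ≈ 44.9°.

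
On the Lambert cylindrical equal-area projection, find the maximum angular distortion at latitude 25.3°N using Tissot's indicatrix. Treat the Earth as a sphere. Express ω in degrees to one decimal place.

The Lambert cylindrical equal-area projection is the cylindrical equal-area projection with its standard parallel at the equator (φ₀ = 0). Cylindrical equal-area (φ₀ = 0°): h = cos φ / cos 0° along meridians, k = cos 0° / cos φ along parallels; h·k = 1.
At 25.3°: h = 0.9041, k = 1.106; principal scales a = 1.106, b = 0.9041.
sin(ω/2) = (a − b)/(a + b) = 0.2020/2.010 = 0.1005, so ω = 2 arcsin(0.1005) ≈ 11.5°.

11.5°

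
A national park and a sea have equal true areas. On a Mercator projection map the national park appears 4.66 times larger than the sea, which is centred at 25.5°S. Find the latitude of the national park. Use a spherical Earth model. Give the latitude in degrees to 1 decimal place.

65.3°

On Mercator, (apparent₁)/(apparent₂) = sec²φ₁ / sec²φ₂ when true areas are equal.
cos²φ₂ / cos²φ₁ = 4.66  ⇒  cos φ₁ = cos 25.5° / √4.66 = 0.9026/2.159 = 0.4181.
φ₁ = arccos(0.4181) ≈ 65.3°.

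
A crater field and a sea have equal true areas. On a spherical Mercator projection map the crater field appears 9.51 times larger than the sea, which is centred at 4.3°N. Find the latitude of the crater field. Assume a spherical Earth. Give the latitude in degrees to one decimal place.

71.1°

For equal true areas on Mercator, apparent areas scale as sec²φ, so the ratio is cos²φ₂ / cos²φ₁.
cos²φ₂ / cos²φ₁ = 9.51  ⇒  cos φ₁ = cos 4.3° / √9.51 = 0.9972/3.084 = 0.3234.
φ₁ = arccos(0.3234) ≈ 71.1°.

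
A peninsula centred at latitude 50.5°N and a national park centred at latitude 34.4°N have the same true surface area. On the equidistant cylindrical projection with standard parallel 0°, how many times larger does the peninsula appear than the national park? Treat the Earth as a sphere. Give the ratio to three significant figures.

1.30

Plate carrée maps x = Rλ, y = Rφ. The meridian scale is h = 1 and the parallel scale is k = 1/cos φ = sec φ.
Areal scale at 50.5°: h·k = 1.000 × 1.572 = 1.572.
Areal scale at 34.4°: h·k = 1.000 × 1.212 = 1.212.
Ratio = 1.572/1.212 ≈ 1.30.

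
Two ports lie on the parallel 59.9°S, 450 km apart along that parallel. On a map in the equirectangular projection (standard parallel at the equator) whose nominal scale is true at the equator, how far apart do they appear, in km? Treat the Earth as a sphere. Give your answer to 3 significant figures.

In the plate carrée (x = Rλ, y = Rφ), meridians are true-scale (h = 1) and parallels are stretched by k = sec φ.
Along the parallel, k = sec 59.9° = 1/0.5015 = 1.994.
Map distance = 450 × 1.994 ≈ 897 km.

897 km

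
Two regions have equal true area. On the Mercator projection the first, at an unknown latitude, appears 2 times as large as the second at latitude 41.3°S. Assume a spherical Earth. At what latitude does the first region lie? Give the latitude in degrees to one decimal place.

On Mercator, (apparent₁)/(apparent₂) = sec²φ₁ / sec²φ₂ when true areas are equal.
cos²φ₂ / cos²φ₁ = 2  ⇒  cos φ₁ = cos 41.3° / √2 = 0.7513/1.414 = 0.5312.
φ₁ = arccos(0.5312) ≈ 57.9°.

57.9°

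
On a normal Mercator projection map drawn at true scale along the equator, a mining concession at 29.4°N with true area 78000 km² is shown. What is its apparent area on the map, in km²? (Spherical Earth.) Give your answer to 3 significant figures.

103000 km²

Mercator is conformal, so the point scale is isotropic: h = k = sec φ = 1/cos φ.
Areal scale = k² = sec²φ = 1/cos²(29.4°) = 1/0.8712² = 1.317.
Apparent area = 78000 × 1.317 ≈ 103000 km².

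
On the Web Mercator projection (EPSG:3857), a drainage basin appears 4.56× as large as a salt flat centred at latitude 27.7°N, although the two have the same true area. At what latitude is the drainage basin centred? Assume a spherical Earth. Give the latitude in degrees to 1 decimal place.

65.5°

On Mercator, (apparent₁)/(apparent₂) = sec²φ₁ / sec²φ₂ when true areas are equal.
cos²φ₂ / cos²φ₁ = 4.56  ⇒  cos φ₁ = cos 27.7° / √4.56 = 0.8854/2.135 = 0.4146.
φ₁ = arccos(0.4146) ≈ 65.5°.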